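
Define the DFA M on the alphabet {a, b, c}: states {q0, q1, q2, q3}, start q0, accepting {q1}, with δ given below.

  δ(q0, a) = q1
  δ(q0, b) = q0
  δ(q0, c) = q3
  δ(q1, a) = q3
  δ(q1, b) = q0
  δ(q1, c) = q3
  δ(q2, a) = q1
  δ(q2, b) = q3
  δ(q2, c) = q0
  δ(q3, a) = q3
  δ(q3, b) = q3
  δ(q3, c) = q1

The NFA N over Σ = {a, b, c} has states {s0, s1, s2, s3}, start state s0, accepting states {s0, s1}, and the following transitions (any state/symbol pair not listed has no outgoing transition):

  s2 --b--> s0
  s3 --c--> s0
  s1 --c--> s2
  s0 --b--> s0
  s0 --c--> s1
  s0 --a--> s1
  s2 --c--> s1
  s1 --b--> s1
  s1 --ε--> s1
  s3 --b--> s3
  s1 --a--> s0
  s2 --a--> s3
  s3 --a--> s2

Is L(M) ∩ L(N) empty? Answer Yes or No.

No

The string a is accepted by both M and N.
Hence L(M) ∩ L(N) ≠ ∅.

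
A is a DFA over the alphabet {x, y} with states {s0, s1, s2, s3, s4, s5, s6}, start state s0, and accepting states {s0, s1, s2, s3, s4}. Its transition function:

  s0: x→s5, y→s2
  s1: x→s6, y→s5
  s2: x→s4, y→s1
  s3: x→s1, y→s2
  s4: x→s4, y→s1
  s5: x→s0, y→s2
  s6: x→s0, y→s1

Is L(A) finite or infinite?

infinite

State s0 is reachable from the start and can reach an accepting state, and it lies on the cycle s0 → s2 → s1 → s5 → s0.
Traversing that cycle any number of times yields accepted strings of unbounded length, so the language is infinite.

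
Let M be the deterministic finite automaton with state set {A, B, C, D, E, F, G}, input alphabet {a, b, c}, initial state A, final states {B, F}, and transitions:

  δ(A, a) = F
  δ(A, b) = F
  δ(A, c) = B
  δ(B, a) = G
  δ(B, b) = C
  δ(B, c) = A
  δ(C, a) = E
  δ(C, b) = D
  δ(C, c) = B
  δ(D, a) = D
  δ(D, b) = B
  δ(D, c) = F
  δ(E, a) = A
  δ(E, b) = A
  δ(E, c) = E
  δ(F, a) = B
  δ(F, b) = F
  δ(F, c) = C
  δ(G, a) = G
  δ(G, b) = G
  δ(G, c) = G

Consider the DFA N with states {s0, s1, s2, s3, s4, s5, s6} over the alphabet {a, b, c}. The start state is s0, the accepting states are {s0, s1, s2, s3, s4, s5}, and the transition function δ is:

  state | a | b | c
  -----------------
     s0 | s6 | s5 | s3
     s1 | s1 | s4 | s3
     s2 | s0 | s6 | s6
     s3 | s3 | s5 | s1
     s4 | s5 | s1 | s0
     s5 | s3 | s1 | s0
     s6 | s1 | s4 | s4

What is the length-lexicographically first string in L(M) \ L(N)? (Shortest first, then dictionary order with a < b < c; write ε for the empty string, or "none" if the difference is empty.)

a

The string a is accepted by M but not by N.
No shorter string lies in the difference, and a is the lexicographically first length-1 string in L(M) \ L(N).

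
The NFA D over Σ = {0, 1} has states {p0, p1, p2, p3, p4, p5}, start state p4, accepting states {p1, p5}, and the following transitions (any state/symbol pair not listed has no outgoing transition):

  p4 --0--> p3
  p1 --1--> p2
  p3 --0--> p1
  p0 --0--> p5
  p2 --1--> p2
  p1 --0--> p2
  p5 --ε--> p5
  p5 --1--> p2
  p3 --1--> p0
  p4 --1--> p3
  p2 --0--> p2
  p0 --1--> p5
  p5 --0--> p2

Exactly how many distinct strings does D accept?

The useful subgraph on states {p0, p1, p3, p4, p5} is acyclic, so L(D) is finite; the longest accepting path visits 4 useful states, giving maximum string length 3.
Counting accepting paths from p4 by length: 2 of length 2, 4 of length 3. Total 6.

6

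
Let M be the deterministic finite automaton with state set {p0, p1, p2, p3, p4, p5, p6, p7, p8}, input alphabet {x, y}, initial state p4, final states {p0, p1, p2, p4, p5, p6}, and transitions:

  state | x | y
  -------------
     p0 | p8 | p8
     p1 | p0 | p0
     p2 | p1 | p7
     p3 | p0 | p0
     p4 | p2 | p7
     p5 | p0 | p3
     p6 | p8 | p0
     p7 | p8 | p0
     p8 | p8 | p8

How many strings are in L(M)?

The useful subgraph on states {p0, p1, p2, p4, p7} is acyclic, so L(M) is finite; the longest accepting path visits 4 useful states, giving maximum string length 3.
Counting accepting paths from p4 by length: 1 of length 0, 1 of length 1, 2 of length 2, 3 of length 3. Total 7.

7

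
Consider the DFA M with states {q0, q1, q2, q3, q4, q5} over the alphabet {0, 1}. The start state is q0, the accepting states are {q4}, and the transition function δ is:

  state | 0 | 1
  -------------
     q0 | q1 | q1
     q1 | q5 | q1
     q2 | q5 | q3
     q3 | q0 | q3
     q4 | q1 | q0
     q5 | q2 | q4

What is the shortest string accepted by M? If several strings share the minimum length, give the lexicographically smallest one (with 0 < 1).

A breadth-first search from q0 reaches an accepting state first via the path q0 → q1 → q5 → q4 on input 001.
No string of length < 3 is accepted (BFS exhausts all shorter strings without reaching an accepting state), and 001 is the lexicographically least accepting string of length 3.

001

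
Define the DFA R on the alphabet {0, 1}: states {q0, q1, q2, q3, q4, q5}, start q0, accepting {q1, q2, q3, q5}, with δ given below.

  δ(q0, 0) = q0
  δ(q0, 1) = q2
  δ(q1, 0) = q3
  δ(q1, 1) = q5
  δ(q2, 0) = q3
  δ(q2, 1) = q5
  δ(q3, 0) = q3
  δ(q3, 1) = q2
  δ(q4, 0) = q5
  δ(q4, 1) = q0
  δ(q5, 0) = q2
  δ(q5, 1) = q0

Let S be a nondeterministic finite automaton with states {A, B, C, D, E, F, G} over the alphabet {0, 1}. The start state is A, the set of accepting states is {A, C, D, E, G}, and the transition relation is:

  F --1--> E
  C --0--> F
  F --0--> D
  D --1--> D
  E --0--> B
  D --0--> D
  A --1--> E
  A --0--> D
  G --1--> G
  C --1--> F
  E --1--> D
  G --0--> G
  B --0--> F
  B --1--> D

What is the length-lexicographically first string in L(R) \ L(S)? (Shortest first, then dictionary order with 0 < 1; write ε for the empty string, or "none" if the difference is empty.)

The string 10 is accepted by R but not by S.
No shorter string lies in the difference, and 10 is the lexicographically first length-2 string in L(R) \ L(S).

10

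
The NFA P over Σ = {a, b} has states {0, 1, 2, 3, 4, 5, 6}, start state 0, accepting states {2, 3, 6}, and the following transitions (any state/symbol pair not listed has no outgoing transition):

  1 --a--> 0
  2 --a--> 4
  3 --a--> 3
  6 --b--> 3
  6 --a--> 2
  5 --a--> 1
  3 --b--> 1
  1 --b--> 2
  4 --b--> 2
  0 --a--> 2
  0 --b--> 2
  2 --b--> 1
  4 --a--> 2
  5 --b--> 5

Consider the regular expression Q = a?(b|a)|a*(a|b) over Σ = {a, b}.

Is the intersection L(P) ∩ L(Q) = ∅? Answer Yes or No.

No

The string a is accepted by both P and Q.
Hence L(P) ∩ L(Q) ≠ ∅.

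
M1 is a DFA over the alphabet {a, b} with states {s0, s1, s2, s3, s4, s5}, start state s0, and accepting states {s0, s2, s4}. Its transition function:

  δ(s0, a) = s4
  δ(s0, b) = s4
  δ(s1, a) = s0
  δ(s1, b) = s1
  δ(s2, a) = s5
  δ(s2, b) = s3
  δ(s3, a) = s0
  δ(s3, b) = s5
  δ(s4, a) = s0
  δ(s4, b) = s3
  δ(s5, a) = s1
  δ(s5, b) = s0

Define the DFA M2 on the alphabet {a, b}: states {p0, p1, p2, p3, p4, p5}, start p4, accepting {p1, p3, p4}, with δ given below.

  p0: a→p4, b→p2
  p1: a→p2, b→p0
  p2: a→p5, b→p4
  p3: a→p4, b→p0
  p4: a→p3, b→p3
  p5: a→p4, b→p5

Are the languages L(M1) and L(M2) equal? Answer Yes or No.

Exploring the product automaton M1 × M2 from the start pair (s0, p4), following both machines on each input symbol, reaches 5 state pairs: (s0, p4), (s4, p3), (s3, p0), (s5, p2), (s1, p5).
M1 accepts in {s0, s2, s4} and M2 accepts in {p1, p3, p4}. In every reachable pair the two components are either both accepting — (s0, p4), (s4, p3) — or both non-accepting, so no string is accepted by exactly one of the machines: L(M1) \ L(M2) and L(M2) \ L(M1) are both empty.
Hence every string is accepted by M1 iff it is accepted by M2, and the two languages coincide.

Yes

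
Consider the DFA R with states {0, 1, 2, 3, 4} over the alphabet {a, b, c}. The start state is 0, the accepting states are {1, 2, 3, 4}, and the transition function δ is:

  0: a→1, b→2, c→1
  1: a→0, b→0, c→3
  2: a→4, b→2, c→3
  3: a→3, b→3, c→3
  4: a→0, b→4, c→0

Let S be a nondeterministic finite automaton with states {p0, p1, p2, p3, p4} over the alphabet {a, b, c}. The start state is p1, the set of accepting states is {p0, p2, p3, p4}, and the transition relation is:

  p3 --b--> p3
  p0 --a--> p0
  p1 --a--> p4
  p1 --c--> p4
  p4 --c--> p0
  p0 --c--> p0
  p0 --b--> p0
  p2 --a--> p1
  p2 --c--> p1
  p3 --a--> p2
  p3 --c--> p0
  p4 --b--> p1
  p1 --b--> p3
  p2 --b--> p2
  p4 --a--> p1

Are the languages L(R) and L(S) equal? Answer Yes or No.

Exploring the product automaton R × S from the start pair (0, p1), following both machines on each input symbol, reaches 5 state pairs: (0, p1), (1, p4), (2, p3), (3, p0), (4, p2).
R accepts in {1, 2, 3, 4} and S accepts in {p0, p2, p3, p4}. In every reachable pair the two components are either both accepting — (1, p4), (2, p3), (3, p0), (4, p2) — or both non-accepting, so no string is accepted by exactly one of the machines: L(R) \ L(S) and L(S) \ L(R) are both empty.
Hence every string is accepted by R iff it is accepted by S, and the two languages coincide.

Yes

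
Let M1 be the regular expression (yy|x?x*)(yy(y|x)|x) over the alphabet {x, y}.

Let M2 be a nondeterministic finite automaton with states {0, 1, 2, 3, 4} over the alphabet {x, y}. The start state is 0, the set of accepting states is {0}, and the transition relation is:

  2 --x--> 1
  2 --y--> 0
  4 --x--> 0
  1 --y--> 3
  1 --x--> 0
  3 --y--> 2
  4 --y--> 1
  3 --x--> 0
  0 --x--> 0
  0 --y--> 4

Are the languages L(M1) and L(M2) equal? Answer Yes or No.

No

The string yyy is accepted by M1 but rejected by M2.
So L(M1) ≠ L(M2).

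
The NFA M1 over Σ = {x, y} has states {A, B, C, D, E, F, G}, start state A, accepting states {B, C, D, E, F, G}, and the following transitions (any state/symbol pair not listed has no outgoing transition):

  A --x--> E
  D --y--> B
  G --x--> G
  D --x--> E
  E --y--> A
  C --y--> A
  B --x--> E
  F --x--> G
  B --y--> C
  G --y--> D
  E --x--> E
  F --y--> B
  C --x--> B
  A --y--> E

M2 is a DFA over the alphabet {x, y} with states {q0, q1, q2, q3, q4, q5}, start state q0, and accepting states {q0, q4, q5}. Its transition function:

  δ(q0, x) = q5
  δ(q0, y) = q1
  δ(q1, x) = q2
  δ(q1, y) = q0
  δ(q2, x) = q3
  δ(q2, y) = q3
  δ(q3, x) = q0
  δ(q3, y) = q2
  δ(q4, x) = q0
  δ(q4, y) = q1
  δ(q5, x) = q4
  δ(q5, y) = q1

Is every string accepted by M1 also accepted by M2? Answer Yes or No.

No

The string y is in L(M1) but not in L(M2).
So L(M1) ⊄ L(M2).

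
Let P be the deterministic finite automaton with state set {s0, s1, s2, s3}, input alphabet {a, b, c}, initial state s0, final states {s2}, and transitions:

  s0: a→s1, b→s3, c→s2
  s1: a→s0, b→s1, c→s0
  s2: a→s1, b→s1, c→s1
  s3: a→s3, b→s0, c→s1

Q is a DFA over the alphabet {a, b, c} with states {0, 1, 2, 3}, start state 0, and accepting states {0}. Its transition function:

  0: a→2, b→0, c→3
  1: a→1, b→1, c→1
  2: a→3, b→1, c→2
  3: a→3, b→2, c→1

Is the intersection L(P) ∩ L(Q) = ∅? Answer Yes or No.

Exploring the product automaton P × Q from the start pair (s0, 0), following both machines on each input symbol, reaches 14 state pairs: (s0, 0), (s1, 2), (s3, 0), (s2, 3), (s0, 3), (s1, 1), (s0, 2), (s3, 2), (s1, 3), (s2, 1), (s0, 1), (s3, 1), (s2, 2), (s3, 3).
P accepts in {s2} and Q accepts in {0}; no reachable pair has both components accepting, so no string drives both machines to acceptance simultaneously and L(P) ∩ L(Q) = ∅.
So no string is accepted by both, and the intersection is empty.

Yes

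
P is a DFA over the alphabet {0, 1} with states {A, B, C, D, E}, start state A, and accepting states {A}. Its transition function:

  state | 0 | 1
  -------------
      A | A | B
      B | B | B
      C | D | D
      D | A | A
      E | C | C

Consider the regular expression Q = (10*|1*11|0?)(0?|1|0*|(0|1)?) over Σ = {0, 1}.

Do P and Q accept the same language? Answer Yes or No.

No

The string 1 is accepted by Q but rejected by P.
So L(P) ≠ L(Q).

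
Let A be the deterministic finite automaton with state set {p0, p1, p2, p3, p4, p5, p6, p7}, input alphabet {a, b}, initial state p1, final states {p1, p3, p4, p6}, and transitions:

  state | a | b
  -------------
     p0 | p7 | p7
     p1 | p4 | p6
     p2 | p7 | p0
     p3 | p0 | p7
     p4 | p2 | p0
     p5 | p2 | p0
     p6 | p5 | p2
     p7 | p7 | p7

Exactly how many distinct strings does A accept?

The useful subgraph on states {p1, p4, p6} is acyclic, so L(A) is finite; the longest accepting path visits 2 useful states, giving maximum string length 1.
Counting accepting paths from p1 by length: 1 of length 0, 2 of length 1. Total 3.

3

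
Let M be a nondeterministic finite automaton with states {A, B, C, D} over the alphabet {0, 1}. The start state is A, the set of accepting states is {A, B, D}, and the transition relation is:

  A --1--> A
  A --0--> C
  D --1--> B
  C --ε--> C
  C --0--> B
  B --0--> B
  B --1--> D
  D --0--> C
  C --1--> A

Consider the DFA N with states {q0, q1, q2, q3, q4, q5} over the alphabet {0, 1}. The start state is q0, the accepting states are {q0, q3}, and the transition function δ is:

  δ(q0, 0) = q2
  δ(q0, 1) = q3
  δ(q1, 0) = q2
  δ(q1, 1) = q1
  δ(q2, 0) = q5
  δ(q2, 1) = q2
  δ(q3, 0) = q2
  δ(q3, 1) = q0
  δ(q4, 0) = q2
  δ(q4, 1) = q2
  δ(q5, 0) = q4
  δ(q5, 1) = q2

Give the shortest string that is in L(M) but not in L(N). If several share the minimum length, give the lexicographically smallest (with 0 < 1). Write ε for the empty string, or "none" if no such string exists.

00

The string 00 is accepted by M but not by N.
No shorter string lies in the difference, and 00 is the lexicographically first length-2 string in L(M) \ L(N).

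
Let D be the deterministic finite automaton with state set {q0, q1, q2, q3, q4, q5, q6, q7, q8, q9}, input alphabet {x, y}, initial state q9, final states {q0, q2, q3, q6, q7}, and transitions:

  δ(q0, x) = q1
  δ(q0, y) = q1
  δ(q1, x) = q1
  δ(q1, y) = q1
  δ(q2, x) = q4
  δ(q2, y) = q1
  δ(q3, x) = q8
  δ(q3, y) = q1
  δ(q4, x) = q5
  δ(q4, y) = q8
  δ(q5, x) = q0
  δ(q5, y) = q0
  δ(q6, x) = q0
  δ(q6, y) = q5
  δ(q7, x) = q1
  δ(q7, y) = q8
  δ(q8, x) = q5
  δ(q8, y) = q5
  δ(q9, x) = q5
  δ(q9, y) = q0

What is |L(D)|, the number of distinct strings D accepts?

The useful subgraph on states {q0, q5, q9} is acyclic, so L(D) is finite; the longest accepting path visits 3 useful states, giving maximum string length 2.
Counting accepting paths from q9 by length: 1 of length 1, 2 of length 2. Total 3.

3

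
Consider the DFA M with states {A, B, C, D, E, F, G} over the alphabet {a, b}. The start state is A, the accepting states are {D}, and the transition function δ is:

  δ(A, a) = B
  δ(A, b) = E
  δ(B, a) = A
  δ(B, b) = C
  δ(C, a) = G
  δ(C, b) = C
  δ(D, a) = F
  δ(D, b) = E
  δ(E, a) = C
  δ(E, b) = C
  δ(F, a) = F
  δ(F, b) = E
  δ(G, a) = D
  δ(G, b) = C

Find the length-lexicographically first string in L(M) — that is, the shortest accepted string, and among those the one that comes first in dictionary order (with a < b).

abaa

A breadth-first search from A reaches an accepting state first via the path A → B → C → G → D on input abaa.
No string of length < 4 is accepted (BFS exhausts all shorter strings without reaching an accepting state), and abaa is the lexicographically least accepting string of length 4.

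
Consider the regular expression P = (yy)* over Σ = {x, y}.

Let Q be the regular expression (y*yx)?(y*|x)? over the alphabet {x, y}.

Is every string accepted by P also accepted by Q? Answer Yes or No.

Yes

Converting the expression P to a DFA (subset construction, then merging equivalent states) gives the minimal DFA with states {p0, p1, p2}, start state p0, accepting states {p0} and transitions p0: x→p1, y→p2; p1: x→p1, y→p1; p2: x→p1, y→p0.
Converting the expression Q to a DFA (subset construction, then merging equivalent states) gives the minimal DFA with states {q0, q1, q2, q3, q4, q5}, start state q0, accepting states {q0, q1, q2, q4, q5} and transitions q0: x→q1, y→q2; q1: x→q3, y→q3; q2: x→q4, y→q2; q3: x→q3, y→q3; q4: x→q1, y→q5; q5: x→q3, y→q5.
Exploring the product automaton P × Q from the start pair (p0, q0), following both machines on each input symbol, reaches 7 state pairs: (p0, q0), (p1, q1), (p2, q2), (p1, q3), (p1, q4), (p0, q2), (p1, q5).
P accepts in {p0} and Q accepts in {q0, q1, q2, q4, q5}. The reachable pairs whose P-component is accepting are (p0, q0), (p0, q2); in each of them the Q-component is accepting too, so the product for L(P) \ L(Q) (P-component accepting, Q-component rejecting) has no reachable accepting pair and the difference is empty.
Hence every string in L(P) is also in L(Q).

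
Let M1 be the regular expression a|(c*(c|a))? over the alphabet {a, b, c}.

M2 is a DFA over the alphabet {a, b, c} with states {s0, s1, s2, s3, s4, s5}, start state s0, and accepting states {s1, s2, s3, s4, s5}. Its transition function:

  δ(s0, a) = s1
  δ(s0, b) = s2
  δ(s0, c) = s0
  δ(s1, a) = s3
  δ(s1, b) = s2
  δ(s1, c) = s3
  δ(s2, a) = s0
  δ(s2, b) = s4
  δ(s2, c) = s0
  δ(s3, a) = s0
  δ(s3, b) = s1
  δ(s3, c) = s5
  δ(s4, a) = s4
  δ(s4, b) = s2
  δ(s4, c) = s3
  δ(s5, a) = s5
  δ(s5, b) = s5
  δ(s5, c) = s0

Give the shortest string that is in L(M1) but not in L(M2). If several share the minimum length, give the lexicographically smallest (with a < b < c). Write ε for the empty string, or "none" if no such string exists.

The empty string ε is accepted by M1 but not by M2.
Since ε is the unique shortest string, it is the required witness.

ε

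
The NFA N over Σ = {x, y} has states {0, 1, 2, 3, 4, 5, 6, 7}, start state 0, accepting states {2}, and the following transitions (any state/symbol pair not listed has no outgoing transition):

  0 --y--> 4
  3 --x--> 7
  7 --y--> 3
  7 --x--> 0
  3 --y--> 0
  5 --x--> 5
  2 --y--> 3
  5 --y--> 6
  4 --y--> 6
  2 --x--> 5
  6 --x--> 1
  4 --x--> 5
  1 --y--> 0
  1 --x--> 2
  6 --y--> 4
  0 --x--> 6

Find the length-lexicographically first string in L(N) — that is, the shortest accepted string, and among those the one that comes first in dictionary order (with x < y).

xxx

A breadth-first search from 0 reaches an accepting state first via the path 0 → 6 → 1 → 2 on input xxx.
No string of length < 3 is accepted (BFS exhausts all shorter strings without reaching an accepting state), and xxx is the lexicographically least accepting string of length 3.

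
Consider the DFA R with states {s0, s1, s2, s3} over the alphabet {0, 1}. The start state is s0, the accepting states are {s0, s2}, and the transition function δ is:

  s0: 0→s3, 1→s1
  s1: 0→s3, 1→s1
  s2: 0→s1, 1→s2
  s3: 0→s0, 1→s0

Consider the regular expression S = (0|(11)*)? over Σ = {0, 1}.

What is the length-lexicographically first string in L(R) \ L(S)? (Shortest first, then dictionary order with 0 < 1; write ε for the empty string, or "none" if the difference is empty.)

The string 00 is accepted by R but not by S.
No shorter string lies in the difference, and 00 is the lexicographically first length-2 string in L(R) \ L(S).

00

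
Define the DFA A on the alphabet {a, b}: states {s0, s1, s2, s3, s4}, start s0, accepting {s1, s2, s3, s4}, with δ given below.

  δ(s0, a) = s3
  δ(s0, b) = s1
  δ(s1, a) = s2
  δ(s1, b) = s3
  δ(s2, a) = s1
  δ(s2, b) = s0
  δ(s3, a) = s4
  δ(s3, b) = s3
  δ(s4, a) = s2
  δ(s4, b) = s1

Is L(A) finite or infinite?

State s0 is reachable from the start and can reach an accepting state, and it lies on the cycle s0 → s1 → s2 → s0.
Traversing that cycle any number of times yields accepted strings of unbounded length, so the language is infinite.

infinite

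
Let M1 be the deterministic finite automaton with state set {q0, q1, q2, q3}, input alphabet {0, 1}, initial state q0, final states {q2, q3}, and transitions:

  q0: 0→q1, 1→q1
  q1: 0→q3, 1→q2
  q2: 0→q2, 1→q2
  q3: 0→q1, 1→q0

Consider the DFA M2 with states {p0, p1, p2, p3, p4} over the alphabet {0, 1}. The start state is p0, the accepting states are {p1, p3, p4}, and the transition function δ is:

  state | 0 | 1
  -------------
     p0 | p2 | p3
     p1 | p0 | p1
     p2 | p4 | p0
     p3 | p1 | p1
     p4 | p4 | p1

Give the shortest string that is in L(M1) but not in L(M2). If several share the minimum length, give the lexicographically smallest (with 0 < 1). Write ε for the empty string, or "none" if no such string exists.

01

The string 01 is accepted by M1 but not by M2.
No shorter string lies in the difference, and 01 is the lexicographically first length-2 string in L(M1) \ L(M2).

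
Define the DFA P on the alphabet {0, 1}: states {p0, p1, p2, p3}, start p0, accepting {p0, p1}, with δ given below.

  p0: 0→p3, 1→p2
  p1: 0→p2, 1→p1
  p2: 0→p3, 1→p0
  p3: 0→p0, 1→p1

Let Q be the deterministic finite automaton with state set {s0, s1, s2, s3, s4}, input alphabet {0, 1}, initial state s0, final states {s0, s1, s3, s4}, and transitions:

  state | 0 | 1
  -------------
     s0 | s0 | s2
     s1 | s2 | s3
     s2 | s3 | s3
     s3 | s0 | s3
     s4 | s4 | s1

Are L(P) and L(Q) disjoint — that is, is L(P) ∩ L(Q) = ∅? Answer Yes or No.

The empty string ε is accepted by both P and Q.
Hence L(P) ∩ L(Q) ≠ ∅.

No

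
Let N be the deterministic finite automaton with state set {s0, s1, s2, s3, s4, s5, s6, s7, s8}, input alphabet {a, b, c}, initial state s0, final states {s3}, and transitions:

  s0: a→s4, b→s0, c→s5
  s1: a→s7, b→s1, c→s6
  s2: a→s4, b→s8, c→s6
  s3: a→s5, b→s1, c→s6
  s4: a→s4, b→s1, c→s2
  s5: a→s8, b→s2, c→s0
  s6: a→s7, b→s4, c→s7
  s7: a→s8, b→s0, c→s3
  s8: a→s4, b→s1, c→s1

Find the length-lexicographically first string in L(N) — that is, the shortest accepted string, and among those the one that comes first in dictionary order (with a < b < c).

A breadth-first search from s0 reaches an accepting state first via the path s0 → s4 → s1 → s7 → s3 on input abac.
No string of length < 4 is accepted (BFS exhausts all shorter strings without reaching an accepting state), and abac is the lexicographically least accepting string of length 4.

abac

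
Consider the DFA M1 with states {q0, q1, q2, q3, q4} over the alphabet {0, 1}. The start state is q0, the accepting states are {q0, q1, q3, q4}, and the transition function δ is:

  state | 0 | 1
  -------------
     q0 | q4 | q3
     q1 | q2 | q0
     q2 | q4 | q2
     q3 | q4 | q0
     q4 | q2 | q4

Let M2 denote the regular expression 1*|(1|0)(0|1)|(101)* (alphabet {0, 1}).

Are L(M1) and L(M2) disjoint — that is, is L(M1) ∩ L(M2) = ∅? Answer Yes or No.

No

The empty string ε is accepted by both M1 and M2.
Hence L(M1) ∩ L(M2) ≠ ∅.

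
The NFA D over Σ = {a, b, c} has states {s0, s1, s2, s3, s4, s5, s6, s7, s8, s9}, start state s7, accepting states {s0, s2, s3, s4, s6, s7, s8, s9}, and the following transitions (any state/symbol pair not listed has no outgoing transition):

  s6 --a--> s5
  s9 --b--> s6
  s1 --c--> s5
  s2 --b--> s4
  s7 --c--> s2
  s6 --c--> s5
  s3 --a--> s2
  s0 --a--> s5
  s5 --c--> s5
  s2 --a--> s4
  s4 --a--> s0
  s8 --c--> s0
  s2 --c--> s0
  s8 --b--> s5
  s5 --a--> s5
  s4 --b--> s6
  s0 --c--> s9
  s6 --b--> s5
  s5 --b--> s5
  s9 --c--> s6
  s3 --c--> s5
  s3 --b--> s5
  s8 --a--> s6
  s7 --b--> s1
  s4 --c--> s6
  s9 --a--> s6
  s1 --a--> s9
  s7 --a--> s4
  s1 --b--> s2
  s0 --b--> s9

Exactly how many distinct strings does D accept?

85

The useful subgraph on states {s0, s1, s2, s4, s6, s7, s9} is acyclic, so L(D) is finite; the longest accepting path visits 7 useful states, giving maximum string length 6.
Counting accepting paths from s7 by length: 1 of length 0, 2 of length 1, 8 of length 2, 16 of length 3, 24 of length 4, 22 of length 5, 12 of length 6. Total 85.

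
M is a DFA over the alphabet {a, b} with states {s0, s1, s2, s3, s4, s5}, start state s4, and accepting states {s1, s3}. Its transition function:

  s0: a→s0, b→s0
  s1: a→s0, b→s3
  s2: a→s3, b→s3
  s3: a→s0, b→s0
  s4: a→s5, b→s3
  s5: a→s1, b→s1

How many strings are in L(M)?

The useful subgraph on states {s1, s3, s4, s5} is acyclic, so L(M) is finite; the longest accepting path visits 4 useful states, giving maximum string length 3.
Counting accepting paths from s4 by length: 1 of length 1, 2 of length 2, 2 of length 3. Total 5.

5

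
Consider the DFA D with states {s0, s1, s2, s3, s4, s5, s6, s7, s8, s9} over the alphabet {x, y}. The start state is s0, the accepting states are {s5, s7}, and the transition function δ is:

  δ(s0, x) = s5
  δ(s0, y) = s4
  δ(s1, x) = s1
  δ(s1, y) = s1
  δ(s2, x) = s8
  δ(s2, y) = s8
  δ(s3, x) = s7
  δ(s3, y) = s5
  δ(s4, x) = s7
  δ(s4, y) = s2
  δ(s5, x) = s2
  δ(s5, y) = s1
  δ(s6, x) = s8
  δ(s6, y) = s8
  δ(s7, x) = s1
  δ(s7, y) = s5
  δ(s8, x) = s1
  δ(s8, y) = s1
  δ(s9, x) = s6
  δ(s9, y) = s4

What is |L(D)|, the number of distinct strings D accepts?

3

The useful subgraph on states {s0, s4, s5, s7} is acyclic, so L(D) is finite; the longest accepting path visits 4 useful states, giving maximum string length 3.
Counting accepting paths from s0 by length: 1 of length 1, 1 of length 2, 1 of length 3. Total 3.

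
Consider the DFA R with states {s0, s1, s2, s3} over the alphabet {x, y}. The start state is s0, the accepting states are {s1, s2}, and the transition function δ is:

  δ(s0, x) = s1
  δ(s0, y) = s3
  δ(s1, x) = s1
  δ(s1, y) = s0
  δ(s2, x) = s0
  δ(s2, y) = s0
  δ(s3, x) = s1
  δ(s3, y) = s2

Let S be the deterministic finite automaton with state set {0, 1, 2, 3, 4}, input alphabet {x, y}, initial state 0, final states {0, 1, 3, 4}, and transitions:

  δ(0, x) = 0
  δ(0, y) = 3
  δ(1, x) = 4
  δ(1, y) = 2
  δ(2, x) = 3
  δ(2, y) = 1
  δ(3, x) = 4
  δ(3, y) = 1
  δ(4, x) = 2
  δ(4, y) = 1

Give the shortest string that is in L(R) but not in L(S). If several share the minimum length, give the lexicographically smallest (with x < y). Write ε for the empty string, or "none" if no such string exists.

The string yxx is accepted by R but not by S.
No shorter string lies in the difference, and yxx is the lexicographically first length-3 string in L(R) \ L(S).

yxx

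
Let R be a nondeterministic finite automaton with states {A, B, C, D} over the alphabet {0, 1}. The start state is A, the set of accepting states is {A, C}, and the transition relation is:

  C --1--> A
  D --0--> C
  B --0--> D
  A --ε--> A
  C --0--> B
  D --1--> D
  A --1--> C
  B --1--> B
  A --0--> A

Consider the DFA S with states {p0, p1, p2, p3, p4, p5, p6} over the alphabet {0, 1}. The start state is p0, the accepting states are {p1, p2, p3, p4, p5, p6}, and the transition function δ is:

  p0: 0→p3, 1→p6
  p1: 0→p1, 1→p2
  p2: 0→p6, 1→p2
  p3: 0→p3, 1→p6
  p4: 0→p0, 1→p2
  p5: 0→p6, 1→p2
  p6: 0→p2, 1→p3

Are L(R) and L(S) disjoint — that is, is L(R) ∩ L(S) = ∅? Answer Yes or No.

The string 0 is accepted by both R and S.
Hence L(R) ∩ L(S) ≠ ∅.

No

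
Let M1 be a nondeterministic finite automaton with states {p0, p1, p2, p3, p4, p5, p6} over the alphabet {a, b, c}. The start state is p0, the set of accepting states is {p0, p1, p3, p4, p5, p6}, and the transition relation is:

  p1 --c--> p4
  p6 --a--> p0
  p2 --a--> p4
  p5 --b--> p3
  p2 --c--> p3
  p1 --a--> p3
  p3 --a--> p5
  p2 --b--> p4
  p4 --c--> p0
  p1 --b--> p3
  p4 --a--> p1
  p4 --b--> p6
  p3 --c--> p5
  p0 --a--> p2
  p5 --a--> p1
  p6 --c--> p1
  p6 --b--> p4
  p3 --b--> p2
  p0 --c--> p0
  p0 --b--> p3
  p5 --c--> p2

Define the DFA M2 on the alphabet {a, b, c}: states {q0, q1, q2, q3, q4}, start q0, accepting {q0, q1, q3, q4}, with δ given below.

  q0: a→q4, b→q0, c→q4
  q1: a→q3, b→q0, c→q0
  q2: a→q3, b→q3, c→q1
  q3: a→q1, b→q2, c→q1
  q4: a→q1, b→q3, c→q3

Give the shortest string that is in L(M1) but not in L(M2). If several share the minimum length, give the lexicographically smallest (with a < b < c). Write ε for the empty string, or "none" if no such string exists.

abb

The string abb is accepted by M1 but not by M2.
No shorter string lies in the difference, and abb is the lexicographically first length-3 string in L(M1) \ L(M2).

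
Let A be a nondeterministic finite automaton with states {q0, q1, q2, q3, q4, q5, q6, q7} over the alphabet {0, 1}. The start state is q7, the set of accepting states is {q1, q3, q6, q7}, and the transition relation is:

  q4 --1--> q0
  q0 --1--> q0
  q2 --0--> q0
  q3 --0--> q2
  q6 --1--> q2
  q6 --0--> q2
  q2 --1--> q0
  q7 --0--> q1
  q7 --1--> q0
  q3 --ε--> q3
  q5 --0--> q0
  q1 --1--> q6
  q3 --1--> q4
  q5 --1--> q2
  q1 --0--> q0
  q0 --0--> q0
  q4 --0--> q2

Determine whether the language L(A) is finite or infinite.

finite

The useful states (reachable from q7 and able to reach an accepting state) are {q1, q6, q7}.
Restricted to these states the transition graph has no cycle, so every accepting path has bounded length and L is finite.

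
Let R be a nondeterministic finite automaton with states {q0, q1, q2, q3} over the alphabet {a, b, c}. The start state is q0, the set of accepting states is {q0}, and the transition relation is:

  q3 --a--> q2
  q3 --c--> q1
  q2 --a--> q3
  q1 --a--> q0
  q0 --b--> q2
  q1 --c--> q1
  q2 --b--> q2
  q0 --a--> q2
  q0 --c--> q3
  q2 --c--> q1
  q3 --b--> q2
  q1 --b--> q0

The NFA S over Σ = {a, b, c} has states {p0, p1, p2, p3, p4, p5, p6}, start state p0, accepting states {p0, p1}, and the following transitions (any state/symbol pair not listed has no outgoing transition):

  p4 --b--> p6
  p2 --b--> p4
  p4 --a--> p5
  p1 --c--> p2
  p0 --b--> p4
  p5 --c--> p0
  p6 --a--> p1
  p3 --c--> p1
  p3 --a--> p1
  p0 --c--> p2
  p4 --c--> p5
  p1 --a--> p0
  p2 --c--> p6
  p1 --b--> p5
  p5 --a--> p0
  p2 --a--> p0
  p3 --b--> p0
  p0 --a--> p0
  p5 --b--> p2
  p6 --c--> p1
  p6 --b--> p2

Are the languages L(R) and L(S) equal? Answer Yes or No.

No

The string acb is accepted by R but rejected by S.
So L(R) ≠ L(S).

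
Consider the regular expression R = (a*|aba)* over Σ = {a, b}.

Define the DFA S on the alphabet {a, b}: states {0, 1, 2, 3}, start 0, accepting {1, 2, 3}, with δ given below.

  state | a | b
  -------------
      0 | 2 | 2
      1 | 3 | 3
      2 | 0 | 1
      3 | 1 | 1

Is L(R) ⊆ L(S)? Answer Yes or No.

No

The empty string ε is in L(R) but not in L(S).
So L(R) ⊄ L(S).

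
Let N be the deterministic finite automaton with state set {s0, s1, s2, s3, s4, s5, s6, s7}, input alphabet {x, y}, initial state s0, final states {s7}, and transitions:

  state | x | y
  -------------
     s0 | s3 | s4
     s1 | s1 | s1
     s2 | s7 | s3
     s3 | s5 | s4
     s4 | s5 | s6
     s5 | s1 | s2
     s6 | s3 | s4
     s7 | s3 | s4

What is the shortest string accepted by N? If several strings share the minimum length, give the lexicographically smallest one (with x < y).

xxyx

A breadth-first search from s0 reaches an accepting state first via the path s0 → s3 → s5 → s2 → s7 on input xxyx.
No string of length < 4 is accepted (BFS exhausts all shorter strings without reaching an accepting state), and xxyx is the lexicographically least accepting string of length 4.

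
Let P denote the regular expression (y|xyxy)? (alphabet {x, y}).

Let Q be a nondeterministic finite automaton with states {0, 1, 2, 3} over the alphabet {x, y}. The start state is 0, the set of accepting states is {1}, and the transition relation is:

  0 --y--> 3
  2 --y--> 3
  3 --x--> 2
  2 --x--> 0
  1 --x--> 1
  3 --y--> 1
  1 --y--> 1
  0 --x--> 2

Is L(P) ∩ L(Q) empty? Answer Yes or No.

Converting the expression P to a DFA (subset construction, then merging equivalent states) gives the minimal DFA with states {p0, p1, p2, p3, p4, p5}, start state p0, accepting states {p0, p2} and transitions p0: x→p1, y→p2; p1: x→p3, y→p4; p2: x→p3, y→p3; p3: x→p3, y→p3; p4: x→p5, y→p3; p5: x→p3, y→p2.
Exploring the product automaton P × Q from the start pair (p0, 0), following both machines on each input symbol, reaches 9 state pairs: (p0, 0), (p1, 2), (p2, 3), (p3, 0), (p4, 3), (p3, 2), (p3, 1), (p3, 3), (p5, 2).
P accepts in {p0, p2} and Q accepts in {1}; no reachable pair has both components accepting, so no string drives both machines to acceptance simultaneously and L(P) ∩ L(Q) = ∅.
So no string is accepted by both, and the intersection is empty.

Yes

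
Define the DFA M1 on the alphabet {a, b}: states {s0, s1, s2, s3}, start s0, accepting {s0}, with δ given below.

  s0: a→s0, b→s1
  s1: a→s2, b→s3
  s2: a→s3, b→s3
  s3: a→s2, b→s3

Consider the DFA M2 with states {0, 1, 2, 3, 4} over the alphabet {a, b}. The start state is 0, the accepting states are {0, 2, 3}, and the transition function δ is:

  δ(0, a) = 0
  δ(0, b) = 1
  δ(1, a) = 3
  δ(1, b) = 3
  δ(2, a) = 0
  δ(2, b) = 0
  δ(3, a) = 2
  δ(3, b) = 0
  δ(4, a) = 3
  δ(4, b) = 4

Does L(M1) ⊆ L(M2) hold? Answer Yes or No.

Yes

Exploring the product automaton M1 × M2 from the start pair (s0, 0), following both machines on each input symbol, reaches 9 state pairs: (s0, 0), (s1, 1), (s2, 3), (s3, 3), (s3, 2), (s3, 0), (s2, 2), (s2, 0), (s3, 1).
M1 accepts in {s0} and M2 accepts in {0, 2, 3}. The reachable pairs whose M1-component is accepting are (s0, 0); in each of them the M2-component is accepting too, so the product for L(M1) \ L(M2) (M1-component accepting, M2-component rejecting) has no reachable accepting pair and the difference is empty.
Hence every string in L(M1) is also in L(M2).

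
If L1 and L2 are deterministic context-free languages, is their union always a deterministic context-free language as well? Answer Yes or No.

No

{aⁿbⁿ : n≥0} and {aⁿb²ⁿ : n≥0} are each accepted by a deterministic PDA (push the a's; pop one per b, respectively one per two b's), but their union U is not. Suppose a DPDA M accepted U. Being deterministic, M has a single run on aⁿb²ⁿ, and since aⁿbⁿ ∈ U that run passes through an accepting configuration right after consuming the prefix aⁿbⁿ and then goes on to accept again after n more b's. Build an ordinary (nondeterministic) PDA M′ that simulates M on a's and b's and, at any moment when M is in an accepting state, may switch to a second mode in which it reads only c's, feeding each c to M as a b; M′ accepts when M does. Then M′ accepts aⁱbʲcᵏ (k≥1) exactly when both aⁱbʲ ∈ U and aⁱbʲ⁺ᵏ ∈ U, and checking the four cases (i=j or j=2i, combined with j+k=i or j+k=2i) leaves only i=j=k: so L(M′) ∩ a*b*c⁺ = {aⁿbⁿcⁿ : n≥1} would be context-free, which it is not (pumping lemma) — contradiction. (The union is an unambiguous CFL; it is determinism, not unambiguity, that fails.)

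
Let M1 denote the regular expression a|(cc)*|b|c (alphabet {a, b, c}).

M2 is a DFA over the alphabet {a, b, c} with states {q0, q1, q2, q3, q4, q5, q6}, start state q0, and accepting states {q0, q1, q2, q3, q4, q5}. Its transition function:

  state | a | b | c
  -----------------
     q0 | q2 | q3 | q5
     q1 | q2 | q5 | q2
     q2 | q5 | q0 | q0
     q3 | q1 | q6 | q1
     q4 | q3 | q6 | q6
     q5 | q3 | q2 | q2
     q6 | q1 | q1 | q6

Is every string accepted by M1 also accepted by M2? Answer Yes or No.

Converting the expression M1 to a DFA (subset construction, then merging equivalent states) gives the minimal DFA with states {r0, r1, r2, r3, r4, r5}, start state r0, accepting states {r0, r1, r2, r4} and transitions r0: a→r1, b→r1, c→r2; r1: a→r3, b→r3, c→r3; r2: a→r3, b→r3, c→r4; r3: a→r3, b→r3, c→r3; r4: a→r3, b→r3, c→r5; r5: a→r3, b→r3, c→r4.
Exploring the product automaton M1 × M2 from the start pair (r0, q0), following both machines on each input symbol, reaches 16 state pairs: (r0, q0), (r1, q2), (r1, q3), (r2, q5), (r3, q5), (r3, q0), (r3, q1), (r3, q6), (r3, q3), (r3, q2), (r4, q2), (r5, q0), (r4, q5), (r5, q2), (r4, q0), (r5, q5).
M1 accepts in {r0, r1, r2, r4} and M2 accepts in {q0, q1, q2, q3, q4, q5}. The reachable pairs whose M1-component is accepting are (r0, q0), (r1, q2), (r1, q3), (r2, q5), (r4, q2), (r4, q5), (r4, q0); in each of them the M2-component is accepting too, so the product for L(M1) \ L(M2) (M1-component accepting, M2-component rejecting) has no reachable accepting pair and the difference is empty.
Hence every string in L(M1) is also in L(M2).

Yes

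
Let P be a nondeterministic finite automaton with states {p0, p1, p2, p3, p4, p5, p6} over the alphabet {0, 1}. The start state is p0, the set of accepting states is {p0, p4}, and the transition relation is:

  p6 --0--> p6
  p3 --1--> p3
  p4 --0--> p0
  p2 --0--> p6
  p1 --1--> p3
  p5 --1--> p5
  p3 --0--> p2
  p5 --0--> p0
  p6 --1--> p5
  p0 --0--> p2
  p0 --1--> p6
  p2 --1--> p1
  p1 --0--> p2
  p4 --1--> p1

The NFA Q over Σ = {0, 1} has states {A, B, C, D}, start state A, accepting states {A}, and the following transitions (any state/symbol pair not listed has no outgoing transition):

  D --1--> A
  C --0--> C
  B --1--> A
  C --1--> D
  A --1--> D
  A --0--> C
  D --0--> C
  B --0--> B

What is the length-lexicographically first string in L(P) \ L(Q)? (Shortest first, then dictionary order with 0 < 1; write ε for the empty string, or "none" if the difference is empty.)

The string 110 is accepted by P but not by Q.
No shorter string lies in the difference, and 110 is the lexicographically first length-3 string in L(P) \ L(Q).

110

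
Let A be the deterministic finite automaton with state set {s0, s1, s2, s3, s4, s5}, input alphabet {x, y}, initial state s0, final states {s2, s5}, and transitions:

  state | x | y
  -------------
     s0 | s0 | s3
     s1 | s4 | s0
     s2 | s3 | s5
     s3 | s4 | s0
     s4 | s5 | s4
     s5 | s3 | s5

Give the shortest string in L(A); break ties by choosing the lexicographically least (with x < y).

A breadth-first search from s0 reaches an accepting state first via the path s0 → s3 → s4 → s5 on input yxx.
No string of length < 3 is accepted (BFS exhausts all shorter strings without reaching an accepting state), and yxx is the lexicographically least accepting string of length 3.

yxx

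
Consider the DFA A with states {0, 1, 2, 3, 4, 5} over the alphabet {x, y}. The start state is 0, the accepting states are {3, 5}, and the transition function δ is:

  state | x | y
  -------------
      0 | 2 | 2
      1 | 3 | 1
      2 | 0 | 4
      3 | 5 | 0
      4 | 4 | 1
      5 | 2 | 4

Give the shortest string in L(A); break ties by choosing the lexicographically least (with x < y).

xyyx

A breadth-first search from 0 reaches an accepting state first via the path 0 → 2 → 4 → 1 → 3 on input xyyx.
No string of length < 4 is accepted (BFS exhausts all shorter strings without reaching an accepting state), and xyyx is the lexicographically least accepting string of length 4.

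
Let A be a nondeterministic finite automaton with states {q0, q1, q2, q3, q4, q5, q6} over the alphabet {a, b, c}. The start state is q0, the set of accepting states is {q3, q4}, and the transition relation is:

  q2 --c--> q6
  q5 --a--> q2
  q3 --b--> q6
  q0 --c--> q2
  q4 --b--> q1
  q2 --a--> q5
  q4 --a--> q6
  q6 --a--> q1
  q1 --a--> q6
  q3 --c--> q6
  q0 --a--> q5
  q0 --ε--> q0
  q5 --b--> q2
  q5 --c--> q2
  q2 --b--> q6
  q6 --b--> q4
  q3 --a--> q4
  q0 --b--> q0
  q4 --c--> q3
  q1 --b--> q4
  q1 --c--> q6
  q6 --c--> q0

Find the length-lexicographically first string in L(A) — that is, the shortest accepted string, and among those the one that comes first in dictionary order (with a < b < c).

A breadth-first search from q0 reaches an accepting state first via the path q0 → q2 → q6 → q4 on input cbb.
No string of length < 3 is accepted (BFS exhausts all shorter strings without reaching an accepting state), and cbb is the lexicographically least accepting string of length 3.

cbb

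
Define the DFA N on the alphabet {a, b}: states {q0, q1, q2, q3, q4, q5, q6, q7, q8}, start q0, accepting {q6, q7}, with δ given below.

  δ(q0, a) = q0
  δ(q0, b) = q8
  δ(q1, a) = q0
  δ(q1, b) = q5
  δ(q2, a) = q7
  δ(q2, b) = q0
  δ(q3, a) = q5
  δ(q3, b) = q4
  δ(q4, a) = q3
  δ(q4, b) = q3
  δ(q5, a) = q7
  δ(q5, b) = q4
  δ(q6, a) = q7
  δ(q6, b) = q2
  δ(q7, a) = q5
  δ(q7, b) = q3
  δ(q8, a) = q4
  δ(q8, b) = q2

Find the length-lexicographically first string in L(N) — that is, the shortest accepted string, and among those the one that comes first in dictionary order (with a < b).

bba

A breadth-first search from q0 reaches an accepting state first via the path q0 → q8 → q2 → q7 on input bba.
No string of length < 3 is accepted (BFS exhausts all shorter strings without reaching an accepting state), and bba is the lexicographically least accepting string of length 3.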